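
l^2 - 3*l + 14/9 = (l - 7/3)*(l - 2/3)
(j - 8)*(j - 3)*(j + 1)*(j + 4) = j^4 - 6*j^3 - 27*j^2 + 76*j + 96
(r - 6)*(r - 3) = r^2 - 9*r + 18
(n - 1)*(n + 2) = n^2 + n - 2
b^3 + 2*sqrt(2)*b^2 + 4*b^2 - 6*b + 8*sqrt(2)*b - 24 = (b + 4)*(b - sqrt(2))*(b + 3*sqrt(2))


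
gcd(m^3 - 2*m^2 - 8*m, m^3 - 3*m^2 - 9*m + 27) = 1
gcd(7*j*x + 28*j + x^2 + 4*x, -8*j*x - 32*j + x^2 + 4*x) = x + 4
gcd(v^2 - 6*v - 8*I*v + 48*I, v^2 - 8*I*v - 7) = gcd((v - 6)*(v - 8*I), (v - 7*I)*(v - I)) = 1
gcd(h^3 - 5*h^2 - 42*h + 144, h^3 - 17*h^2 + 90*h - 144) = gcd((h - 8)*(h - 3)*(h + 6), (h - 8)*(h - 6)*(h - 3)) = h^2 - 11*h + 24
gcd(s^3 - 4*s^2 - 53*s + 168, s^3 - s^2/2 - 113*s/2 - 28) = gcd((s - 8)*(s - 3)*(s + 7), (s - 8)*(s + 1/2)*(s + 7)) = s^2 - s - 56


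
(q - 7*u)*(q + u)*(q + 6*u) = q^3 - 43*q*u^2 - 42*u^3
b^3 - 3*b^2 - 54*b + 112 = (b - 8)*(b - 2)*(b + 7)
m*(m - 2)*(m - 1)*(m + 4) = m^4 + m^3 - 10*m^2 + 8*m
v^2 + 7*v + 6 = (v + 1)*(v + 6)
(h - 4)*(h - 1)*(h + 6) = h^3 + h^2 - 26*h + 24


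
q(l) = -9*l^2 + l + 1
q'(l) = 1 - 18*l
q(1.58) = -19.89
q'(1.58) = -27.44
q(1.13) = -9.36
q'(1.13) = -19.34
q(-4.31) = -170.49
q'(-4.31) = 78.58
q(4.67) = -190.61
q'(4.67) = -83.06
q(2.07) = -35.49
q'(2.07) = -36.26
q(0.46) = -0.44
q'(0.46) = -7.28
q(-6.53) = -389.30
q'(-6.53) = 118.54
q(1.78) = -25.74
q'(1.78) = -31.04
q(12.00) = -1283.00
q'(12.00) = -215.00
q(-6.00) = -329.00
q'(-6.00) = 109.00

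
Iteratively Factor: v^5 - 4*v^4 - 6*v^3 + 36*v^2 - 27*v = (v - 1)*(v^4 - 3*v^3 - 9*v^2 + 27*v) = (v - 1)*(v + 3)*(v^3 - 6*v^2 + 9*v) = (v - 3)*(v - 1)*(v + 3)*(v^2 - 3*v) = v*(v - 3)*(v - 1)*(v + 3)*(v - 3)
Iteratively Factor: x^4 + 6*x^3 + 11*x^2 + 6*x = (x + 2)*(x^3 + 4*x^2 + 3*x) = x*(x + 2)*(x^2 + 4*x + 3) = x*(x + 2)*(x + 3)*(x + 1)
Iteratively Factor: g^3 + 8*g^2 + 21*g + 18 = (g + 2)*(g^2 + 6*g + 9) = (g + 2)*(g + 3)*(g + 3)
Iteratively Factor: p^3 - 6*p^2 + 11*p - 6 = (p - 1)*(p^2 - 5*p + 6) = (p - 2)*(p - 1)*(p - 3)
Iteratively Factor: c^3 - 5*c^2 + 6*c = (c)*(c^2 - 5*c + 6) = c*(c - 3)*(c - 2)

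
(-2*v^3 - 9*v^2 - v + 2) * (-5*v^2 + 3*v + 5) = 10*v^5 + 39*v^4 - 32*v^3 - 58*v^2 + v + 10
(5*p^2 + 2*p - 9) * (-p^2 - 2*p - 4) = -5*p^4 - 12*p^3 - 15*p^2 + 10*p + 36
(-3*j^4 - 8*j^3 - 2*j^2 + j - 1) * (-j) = 3*j^5 + 8*j^4 + 2*j^3 - j^2 + j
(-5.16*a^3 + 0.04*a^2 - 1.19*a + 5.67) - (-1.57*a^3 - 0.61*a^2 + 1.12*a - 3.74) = -3.59*a^3 + 0.65*a^2 - 2.31*a + 9.41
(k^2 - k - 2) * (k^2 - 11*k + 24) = k^4 - 12*k^3 + 33*k^2 - 2*k - 48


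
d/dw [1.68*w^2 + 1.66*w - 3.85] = 3.36*w + 1.66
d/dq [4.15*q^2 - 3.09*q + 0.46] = 8.3*q - 3.09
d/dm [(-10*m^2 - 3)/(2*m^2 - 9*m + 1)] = (90*m^2 - 8*m - 27)/(4*m^4 - 36*m^3 + 85*m^2 - 18*m + 1)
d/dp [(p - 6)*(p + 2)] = 2*p - 4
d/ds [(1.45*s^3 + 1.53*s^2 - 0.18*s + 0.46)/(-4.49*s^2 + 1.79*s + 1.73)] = (-6.5105*s^4 + 5.191*s^3 + 9.456*s^2 + 9.4246*s - 1.1348)/(20.1601*s^4 - 16.0742*s^3 - 12.3313*s^2 + 6.1934*s + 2.9929)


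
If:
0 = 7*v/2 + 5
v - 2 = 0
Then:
No Solution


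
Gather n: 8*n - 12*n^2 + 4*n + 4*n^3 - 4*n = 4*n^3 - 12*n^2 + 8*n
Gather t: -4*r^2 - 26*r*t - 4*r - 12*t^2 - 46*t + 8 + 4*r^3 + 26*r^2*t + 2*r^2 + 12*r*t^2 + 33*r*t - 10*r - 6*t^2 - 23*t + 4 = 4*r^3 - 2*r^2 - 14*r + t^2*(12*r - 18) + t*(26*r^2 + 7*r - 69) + 12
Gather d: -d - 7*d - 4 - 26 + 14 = -8*d - 16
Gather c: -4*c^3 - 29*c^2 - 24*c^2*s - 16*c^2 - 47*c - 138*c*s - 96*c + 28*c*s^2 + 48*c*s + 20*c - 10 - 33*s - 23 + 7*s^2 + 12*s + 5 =-4*c^3 + c^2*(-24*s - 45) + c*(28*s^2 - 90*s - 123) + 7*s^2 - 21*s - 28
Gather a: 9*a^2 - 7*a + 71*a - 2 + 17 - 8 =9*a^2 + 64*a + 7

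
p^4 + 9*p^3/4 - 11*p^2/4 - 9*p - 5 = (p - 2)*(p + 1)*(p + 5/4)*(p + 2)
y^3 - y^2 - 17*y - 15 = (y - 5)*(y + 1)*(y + 3)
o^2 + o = o*(o + 1)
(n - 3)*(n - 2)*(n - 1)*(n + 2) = n^4 - 4*n^3 - n^2 + 16*n - 12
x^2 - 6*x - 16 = (x - 8)*(x + 2)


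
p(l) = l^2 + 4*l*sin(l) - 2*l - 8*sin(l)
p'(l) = 4*l*cos(l) + 2*l + 4*sin(l) - 8*cos(l) - 2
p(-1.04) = 13.65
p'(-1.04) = -13.69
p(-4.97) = 7.68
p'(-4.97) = -15.18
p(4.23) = 1.53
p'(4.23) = -1.22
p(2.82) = 3.35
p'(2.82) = 1.79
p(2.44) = 2.21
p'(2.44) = 4.12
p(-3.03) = 17.48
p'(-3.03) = 11.49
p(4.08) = 1.78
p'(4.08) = -1.98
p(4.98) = 3.34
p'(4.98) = 7.25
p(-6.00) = 39.06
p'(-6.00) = -43.61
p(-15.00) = 299.22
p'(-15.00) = 17.06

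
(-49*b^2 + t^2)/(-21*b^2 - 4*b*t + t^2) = (7*b + t)/(3*b + t)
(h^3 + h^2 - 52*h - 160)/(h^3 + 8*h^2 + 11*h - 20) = (h - 8)/(h - 1)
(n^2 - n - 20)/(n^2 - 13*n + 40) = (n + 4)/(n - 8)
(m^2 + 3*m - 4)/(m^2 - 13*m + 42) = (m^2 + 3*m - 4)/(m^2 - 13*m + 42)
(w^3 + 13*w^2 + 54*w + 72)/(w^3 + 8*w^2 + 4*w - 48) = (w + 3)/(w - 2)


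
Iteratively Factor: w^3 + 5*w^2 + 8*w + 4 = (w + 2)*(w^2 + 3*w + 2) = (w + 2)^2*(w + 1)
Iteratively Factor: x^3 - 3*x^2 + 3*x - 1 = (x - 1)*(x^2 - 2*x + 1) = (x - 1)^2*(x - 1)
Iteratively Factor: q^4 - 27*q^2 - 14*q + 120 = (q + 4)*(q^3 - 4*q^2 - 11*q + 30) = (q - 2)*(q + 4)*(q^2 - 2*q - 15) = (q - 2)*(q + 3)*(q + 4)*(q - 5)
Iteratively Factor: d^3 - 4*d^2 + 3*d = (d - 3)*(d^2 - d) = (d - 3)*(d - 1)*(d)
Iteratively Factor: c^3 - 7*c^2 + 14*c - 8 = (c - 2)*(c^2 - 5*c + 4) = (c - 4)*(c - 2)*(c - 1)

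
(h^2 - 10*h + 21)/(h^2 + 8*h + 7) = (h^2 - 10*h + 21)/(h^2 + 8*h + 7)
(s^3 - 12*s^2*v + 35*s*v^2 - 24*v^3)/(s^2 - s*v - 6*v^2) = (s^2 - 9*s*v + 8*v^2)/(s + 2*v)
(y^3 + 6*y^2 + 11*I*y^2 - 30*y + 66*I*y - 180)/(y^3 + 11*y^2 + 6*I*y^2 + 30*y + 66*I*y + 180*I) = (y + 5*I)/(y + 5)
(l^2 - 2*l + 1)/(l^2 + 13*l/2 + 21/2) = 2*(l^2 - 2*l + 1)/(2*l^2 + 13*l + 21)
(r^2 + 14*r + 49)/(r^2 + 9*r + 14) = (r + 7)/(r + 2)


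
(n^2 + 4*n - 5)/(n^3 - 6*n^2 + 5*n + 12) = (n^2 + 4*n - 5)/(n^3 - 6*n^2 + 5*n + 12)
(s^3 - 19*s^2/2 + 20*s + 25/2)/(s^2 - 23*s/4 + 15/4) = 2*(2*s^2 - 9*s - 5)/(4*s - 3)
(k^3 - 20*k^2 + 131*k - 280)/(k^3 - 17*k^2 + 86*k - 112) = (k - 5)/(k - 2)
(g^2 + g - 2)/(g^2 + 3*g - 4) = (g + 2)/(g + 4)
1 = 1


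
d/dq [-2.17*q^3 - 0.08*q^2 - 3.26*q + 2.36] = -6.51*q^2 - 0.16*q - 3.26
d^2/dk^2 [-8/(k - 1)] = -16/(k - 1)^3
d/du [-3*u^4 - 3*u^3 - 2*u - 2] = -12*u^3 - 9*u^2 - 2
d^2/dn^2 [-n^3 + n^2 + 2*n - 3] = 2 - 6*n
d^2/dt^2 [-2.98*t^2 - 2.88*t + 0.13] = -5.96000000000000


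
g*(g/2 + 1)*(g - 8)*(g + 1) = g^4/2 - 5*g^3/2 - 11*g^2 - 8*g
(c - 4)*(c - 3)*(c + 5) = c^3 - 2*c^2 - 23*c + 60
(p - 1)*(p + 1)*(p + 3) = p^3 + 3*p^2 - p - 3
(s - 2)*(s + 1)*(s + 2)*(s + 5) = s^4 + 6*s^3 + s^2 - 24*s - 20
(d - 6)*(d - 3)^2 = d^3 - 12*d^2 + 45*d - 54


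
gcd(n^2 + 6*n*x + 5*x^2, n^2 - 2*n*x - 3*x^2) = n + x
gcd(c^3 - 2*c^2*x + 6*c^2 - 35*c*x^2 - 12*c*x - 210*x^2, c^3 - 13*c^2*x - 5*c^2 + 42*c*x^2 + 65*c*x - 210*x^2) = -c + 7*x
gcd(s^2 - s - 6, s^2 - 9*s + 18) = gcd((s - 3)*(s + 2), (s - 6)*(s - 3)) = s - 3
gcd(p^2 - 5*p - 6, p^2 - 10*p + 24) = p - 6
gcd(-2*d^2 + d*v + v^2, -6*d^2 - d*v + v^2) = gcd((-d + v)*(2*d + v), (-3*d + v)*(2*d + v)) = 2*d + v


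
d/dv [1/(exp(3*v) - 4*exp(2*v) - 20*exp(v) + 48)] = (-3*exp(2*v) + 8*exp(v) + 20)*exp(v)/(exp(3*v) - 4*exp(2*v) - 20*exp(v) + 48)^2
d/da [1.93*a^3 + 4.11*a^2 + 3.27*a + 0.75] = 5.79*a^2 + 8.22*a + 3.27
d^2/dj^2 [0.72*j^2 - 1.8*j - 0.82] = 1.44000000000000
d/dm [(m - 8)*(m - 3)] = 2*m - 11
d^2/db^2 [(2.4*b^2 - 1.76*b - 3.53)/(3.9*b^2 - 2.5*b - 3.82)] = (-6.7392000000001*b^3 - 107.6166*b^2 + 49.18212*b - 45.64536)/(59.319*b^6 - 114.075*b^5 - 101.1816*b^4 + 207.845*b^3 + 99.10608*b^2 - 109.443*b - 55.742968)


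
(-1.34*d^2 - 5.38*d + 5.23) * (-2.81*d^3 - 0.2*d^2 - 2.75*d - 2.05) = 3.7654*d^5 + 15.3858*d^4 - 9.9353*d^3 + 16.496*d^2 - 3.3535*d - 10.7215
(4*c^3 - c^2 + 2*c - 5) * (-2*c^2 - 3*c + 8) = -8*c^5 - 10*c^4 + 31*c^3 - 4*c^2 + 31*c - 40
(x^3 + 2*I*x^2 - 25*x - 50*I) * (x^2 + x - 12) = x^5 + x^4 + 2*I*x^4 - 37*x^3 + 2*I*x^3 - 25*x^2 - 74*I*x^2 + 300*x - 50*I*x + 600*I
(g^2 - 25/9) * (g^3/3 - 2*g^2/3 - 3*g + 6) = g^5/3 - 2*g^4/3 - 106*g^3/27 + 212*g^2/27 + 25*g/3 - 50/3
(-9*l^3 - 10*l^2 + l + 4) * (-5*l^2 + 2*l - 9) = 45*l^5 + 32*l^4 + 56*l^3 + 72*l^2 - l - 36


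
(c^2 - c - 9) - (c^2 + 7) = -c - 16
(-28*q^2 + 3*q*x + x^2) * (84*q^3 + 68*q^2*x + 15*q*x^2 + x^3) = -2352*q^5 - 1652*q^4*x - 132*q^3*x^2 + 85*q^2*x^3 + 18*q*x^4 + x^5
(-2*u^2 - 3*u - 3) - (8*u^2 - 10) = -10*u^2 - 3*u + 7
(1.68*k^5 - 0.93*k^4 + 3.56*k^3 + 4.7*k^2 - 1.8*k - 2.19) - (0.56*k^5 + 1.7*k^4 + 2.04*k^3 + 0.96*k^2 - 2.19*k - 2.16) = 1.12*k^5 - 2.63*k^4 + 1.52*k^3 + 3.74*k^2 + 0.39*k - 0.0299999999999998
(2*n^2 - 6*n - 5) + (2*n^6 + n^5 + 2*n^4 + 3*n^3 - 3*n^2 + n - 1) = 2*n^6 + n^5 + 2*n^4 + 3*n^3 - n^2 - 5*n - 6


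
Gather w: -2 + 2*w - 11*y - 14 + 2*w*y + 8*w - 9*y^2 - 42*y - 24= w*(2*y + 10) - 9*y^2 - 53*y - 40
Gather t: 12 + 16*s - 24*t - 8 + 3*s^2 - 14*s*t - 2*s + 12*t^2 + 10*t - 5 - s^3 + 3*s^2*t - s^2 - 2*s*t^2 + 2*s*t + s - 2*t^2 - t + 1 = -s^3 + 2*s^2 + 15*s + t^2*(10 - 2*s) + t*(3*s^2 - 12*s - 15)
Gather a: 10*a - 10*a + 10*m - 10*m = 0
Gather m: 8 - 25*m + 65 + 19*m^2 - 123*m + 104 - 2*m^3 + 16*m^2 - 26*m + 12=-2*m^3 + 35*m^2 - 174*m + 189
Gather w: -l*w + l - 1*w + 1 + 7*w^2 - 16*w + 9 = l + 7*w^2 + w*(-l - 17) + 10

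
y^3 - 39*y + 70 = (y - 5)*(y - 2)*(y + 7)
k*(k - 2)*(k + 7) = k^3 + 5*k^2 - 14*k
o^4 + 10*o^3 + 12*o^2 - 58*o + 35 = (o - 1)^2*(o + 5)*(o + 7)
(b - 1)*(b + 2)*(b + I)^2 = b^4 + b^3 + 2*I*b^3 - 3*b^2 + 2*I*b^2 - b - 4*I*b + 2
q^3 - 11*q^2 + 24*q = q*(q - 8)*(q - 3)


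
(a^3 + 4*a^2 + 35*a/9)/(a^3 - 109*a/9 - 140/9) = a/(a - 4)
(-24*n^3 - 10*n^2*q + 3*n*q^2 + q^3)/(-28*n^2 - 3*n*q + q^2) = (-6*n^2 - n*q + q^2)/(-7*n + q)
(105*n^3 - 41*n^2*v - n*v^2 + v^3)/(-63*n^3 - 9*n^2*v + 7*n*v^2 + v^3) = (-5*n + v)/(3*n + v)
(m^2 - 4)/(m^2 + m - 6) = (m + 2)/(m + 3)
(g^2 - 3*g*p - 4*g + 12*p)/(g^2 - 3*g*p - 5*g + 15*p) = (g - 4)/(g - 5)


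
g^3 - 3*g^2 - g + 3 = (g - 3)*(g - 1)*(g + 1)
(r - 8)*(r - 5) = r^2 - 13*r + 40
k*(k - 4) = k^2 - 4*k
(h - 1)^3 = h^3 - 3*h^2 + 3*h - 1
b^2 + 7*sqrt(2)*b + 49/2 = (b + 7*sqrt(2)/2)^2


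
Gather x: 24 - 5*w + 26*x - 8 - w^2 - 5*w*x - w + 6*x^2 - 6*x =-w^2 - 6*w + 6*x^2 + x*(20 - 5*w) + 16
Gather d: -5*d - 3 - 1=-5*d - 4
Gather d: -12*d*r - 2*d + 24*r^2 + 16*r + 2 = d*(-12*r - 2) + 24*r^2 + 16*r + 2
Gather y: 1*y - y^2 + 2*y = -y^2 + 3*y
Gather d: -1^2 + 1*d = d - 1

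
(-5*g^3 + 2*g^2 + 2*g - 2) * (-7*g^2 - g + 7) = 35*g^5 - 9*g^4 - 51*g^3 + 26*g^2 + 16*g - 14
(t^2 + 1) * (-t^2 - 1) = -t^4 - 2*t^2 - 1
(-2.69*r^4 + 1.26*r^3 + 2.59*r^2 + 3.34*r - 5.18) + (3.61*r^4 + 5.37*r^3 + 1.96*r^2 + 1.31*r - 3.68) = 0.92*r^4 + 6.63*r^3 + 4.55*r^2 + 4.65*r - 8.86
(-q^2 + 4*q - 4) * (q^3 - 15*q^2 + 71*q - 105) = -q^5 + 19*q^4 - 135*q^3 + 449*q^2 - 704*q + 420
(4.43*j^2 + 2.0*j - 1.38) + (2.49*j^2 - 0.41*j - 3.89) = 6.92*j^2 + 1.59*j - 5.27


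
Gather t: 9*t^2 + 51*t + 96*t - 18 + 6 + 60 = 9*t^2 + 147*t + 48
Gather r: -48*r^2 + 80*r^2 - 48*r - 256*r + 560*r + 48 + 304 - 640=32*r^2 + 256*r - 288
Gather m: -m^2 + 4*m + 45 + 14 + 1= -m^2 + 4*m + 60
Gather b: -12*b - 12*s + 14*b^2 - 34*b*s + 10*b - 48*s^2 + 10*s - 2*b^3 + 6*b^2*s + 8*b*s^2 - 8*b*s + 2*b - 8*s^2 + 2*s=-2*b^3 + b^2*(6*s + 14) + b*(8*s^2 - 42*s) - 56*s^2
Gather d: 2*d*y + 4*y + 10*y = 2*d*y + 14*y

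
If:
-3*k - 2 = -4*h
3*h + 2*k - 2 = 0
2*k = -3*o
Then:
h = 10/17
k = 2/17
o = -4/51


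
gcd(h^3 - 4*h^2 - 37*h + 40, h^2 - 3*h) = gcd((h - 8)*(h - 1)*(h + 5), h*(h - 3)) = 1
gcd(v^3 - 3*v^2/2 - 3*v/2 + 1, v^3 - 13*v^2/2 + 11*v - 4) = v^2 - 5*v/2 + 1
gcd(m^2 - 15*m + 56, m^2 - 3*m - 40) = m - 8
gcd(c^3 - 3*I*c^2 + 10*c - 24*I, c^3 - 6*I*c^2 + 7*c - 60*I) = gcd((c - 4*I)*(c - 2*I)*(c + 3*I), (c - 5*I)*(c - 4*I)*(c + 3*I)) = c^2 - I*c + 12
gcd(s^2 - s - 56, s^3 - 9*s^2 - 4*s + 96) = s - 8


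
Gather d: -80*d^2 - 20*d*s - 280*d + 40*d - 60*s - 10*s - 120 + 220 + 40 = -80*d^2 + d*(-20*s - 240) - 70*s + 140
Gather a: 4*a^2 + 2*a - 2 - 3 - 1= 4*a^2 + 2*a - 6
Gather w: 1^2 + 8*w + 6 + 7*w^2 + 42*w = 7*w^2 + 50*w + 7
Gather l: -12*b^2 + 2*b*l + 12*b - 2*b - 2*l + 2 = -12*b^2 + 10*b + l*(2*b - 2) + 2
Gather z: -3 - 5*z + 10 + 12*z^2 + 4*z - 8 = 12*z^2 - z - 1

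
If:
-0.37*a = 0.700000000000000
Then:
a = -1.89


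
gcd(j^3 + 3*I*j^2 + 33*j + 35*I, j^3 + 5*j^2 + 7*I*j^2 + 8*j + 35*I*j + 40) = 1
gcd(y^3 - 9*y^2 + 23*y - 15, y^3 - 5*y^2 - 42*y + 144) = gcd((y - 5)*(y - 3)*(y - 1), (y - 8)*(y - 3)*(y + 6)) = y - 3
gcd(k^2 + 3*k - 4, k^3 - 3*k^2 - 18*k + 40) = k + 4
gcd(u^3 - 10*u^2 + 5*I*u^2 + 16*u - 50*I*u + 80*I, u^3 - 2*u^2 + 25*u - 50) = u^2 + u*(-2 + 5*I) - 10*I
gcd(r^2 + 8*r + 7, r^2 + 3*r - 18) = 1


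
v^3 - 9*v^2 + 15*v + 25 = (v - 5)^2*(v + 1)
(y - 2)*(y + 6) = y^2 + 4*y - 12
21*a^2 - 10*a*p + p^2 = (-7*a + p)*(-3*a + p)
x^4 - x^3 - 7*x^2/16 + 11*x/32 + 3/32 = (x - 1)*(x - 3/4)*(x + 1/4)*(x + 1/2)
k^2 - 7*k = k*(k - 7)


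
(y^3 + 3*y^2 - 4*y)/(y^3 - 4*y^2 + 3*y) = (y + 4)/(y - 3)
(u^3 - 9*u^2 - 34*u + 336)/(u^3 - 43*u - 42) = (u - 8)/(u + 1)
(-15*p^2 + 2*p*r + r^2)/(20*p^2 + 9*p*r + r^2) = (-3*p + r)/(4*p + r)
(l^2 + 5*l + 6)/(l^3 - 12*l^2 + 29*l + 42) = (l^2 + 5*l + 6)/(l^3 - 12*l^2 + 29*l + 42)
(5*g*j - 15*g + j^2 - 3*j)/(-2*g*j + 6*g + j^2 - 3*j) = (-5*g - j)/(2*g - j)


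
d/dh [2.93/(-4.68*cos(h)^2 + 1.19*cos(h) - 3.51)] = (3.4867 - 27.4248*cos(h))*sin(h)/(4.68*cos(h)^2 - 1.19*cos(h) + 3.51)^2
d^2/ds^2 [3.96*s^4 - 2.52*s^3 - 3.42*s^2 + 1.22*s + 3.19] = 47.52*s^2 - 15.12*s - 6.84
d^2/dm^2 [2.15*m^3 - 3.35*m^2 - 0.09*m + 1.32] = 12.9*m - 6.7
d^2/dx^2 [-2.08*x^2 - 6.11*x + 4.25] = -4.16000000000000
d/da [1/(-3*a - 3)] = 1/(3*(a + 1)^2)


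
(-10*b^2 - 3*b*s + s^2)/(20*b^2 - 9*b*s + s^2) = (2*b + s)/(-4*b + s)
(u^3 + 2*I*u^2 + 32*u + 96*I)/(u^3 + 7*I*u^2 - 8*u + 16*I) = (u - 6*I)/(u - I)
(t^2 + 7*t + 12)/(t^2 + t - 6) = (t + 4)/(t - 2)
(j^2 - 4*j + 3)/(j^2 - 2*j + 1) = (j - 3)/(j - 1)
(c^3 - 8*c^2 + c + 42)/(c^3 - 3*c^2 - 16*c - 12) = (c^2 - 10*c + 21)/(c^2 - 5*c - 6)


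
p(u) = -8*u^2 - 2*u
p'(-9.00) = 142.00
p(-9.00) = -630.00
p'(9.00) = -146.00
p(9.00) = -666.00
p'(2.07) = -35.12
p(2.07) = -38.42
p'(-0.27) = 2.32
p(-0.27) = -0.04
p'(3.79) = -62.64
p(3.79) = -122.49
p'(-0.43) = 4.88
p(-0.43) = -0.62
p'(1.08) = -19.28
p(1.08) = -11.49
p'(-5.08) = 79.28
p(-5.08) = -196.29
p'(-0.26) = 2.16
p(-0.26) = -0.02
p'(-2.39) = 36.24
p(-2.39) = -40.92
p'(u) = -16*u - 2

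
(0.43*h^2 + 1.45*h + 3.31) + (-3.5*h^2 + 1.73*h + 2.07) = -3.07*h^2 + 3.18*h + 5.38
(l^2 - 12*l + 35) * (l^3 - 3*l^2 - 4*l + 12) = l^5 - 15*l^4 + 67*l^3 - 45*l^2 - 284*l + 420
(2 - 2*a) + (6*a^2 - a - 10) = 6*a^2 - 3*a - 8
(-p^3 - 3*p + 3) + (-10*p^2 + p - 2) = -p^3 - 10*p^2 - 2*p + 1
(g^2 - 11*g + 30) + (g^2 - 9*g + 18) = 2*g^2 - 20*g + 48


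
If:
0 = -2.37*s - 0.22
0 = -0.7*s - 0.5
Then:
No Solution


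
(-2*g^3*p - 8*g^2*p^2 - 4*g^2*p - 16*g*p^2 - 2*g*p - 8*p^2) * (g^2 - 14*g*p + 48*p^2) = -2*g^5*p + 20*g^4*p^2 - 4*g^4*p + 16*g^3*p^3 + 40*g^3*p^2 - 2*g^3*p - 384*g^2*p^4 + 32*g^2*p^3 + 20*g^2*p^2 - 768*g*p^4 + 16*g*p^3 - 384*p^4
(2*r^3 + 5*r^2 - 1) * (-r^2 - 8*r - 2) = -2*r^5 - 21*r^4 - 44*r^3 - 9*r^2 + 8*r + 2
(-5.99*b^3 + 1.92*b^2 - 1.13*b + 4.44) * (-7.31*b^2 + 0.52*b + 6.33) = 43.7869*b^5 - 17.15*b^4 - 28.658*b^3 - 20.8904*b^2 - 4.8441*b + 28.1052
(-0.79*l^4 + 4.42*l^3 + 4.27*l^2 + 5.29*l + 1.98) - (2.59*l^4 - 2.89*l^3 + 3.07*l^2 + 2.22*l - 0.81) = -3.38*l^4 + 7.31*l^3 + 1.2*l^2 + 3.07*l + 2.79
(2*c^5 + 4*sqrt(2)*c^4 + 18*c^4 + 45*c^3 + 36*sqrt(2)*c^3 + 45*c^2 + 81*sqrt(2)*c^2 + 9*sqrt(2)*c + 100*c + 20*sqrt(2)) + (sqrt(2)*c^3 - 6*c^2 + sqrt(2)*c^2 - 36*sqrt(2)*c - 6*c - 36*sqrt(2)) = 2*c^5 + 4*sqrt(2)*c^4 + 18*c^4 + 45*c^3 + 37*sqrt(2)*c^3 + 39*c^2 + 82*sqrt(2)*c^2 - 27*sqrt(2)*c + 94*c - 16*sqrt(2)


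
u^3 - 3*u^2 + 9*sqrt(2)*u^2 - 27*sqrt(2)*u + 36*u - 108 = (u - 3)*(u + 3*sqrt(2))*(u + 6*sqrt(2))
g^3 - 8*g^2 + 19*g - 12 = (g - 4)*(g - 3)*(g - 1)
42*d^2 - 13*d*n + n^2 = (-7*d + n)*(-6*d + n)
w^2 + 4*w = w*(w + 4)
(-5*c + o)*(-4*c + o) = 20*c^2 - 9*c*o + o^2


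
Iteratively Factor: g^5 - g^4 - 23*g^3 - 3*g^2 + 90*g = (g - 5)*(g^4 + 4*g^3 - 3*g^2 - 18*g) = (g - 5)*(g + 3)*(g^3 + g^2 - 6*g) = (g - 5)*(g + 3)^2*(g^2 - 2*g) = g*(g - 5)*(g + 3)^2*(g - 2)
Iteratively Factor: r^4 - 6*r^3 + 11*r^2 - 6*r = (r - 3)*(r^3 - 3*r^2 + 2*r) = r*(r - 3)*(r^2 - 3*r + 2) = r*(r - 3)*(r - 1)*(r - 2)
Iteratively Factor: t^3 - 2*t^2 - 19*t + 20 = (t + 4)*(t^2 - 6*t + 5) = (t - 5)*(t + 4)*(t - 1)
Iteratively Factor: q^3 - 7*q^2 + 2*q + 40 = (q - 5)*(q^2 - 2*q - 8) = (q - 5)*(q - 4)*(q + 2)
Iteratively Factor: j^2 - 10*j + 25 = (j - 5)*(j - 5)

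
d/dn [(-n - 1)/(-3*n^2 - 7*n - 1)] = (3*n^2 + 7*n - (n + 1)*(6*n + 7) + 1)/(3*n^2 + 7*n + 1)^2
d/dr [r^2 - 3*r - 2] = 2*r - 3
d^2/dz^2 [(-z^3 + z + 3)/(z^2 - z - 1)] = 2*(-z^3 + 6*z^2 - 9*z + 5)/(z^6 - 3*z^5 + 5*z^3 - 3*z - 1)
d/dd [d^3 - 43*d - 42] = 3*d^2 - 43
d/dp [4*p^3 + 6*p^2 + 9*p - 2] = 12*p^2 + 12*p + 9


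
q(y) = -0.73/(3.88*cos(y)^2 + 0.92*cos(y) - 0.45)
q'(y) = -0.73*(7.76*sin(y)*cos(y) + 0.92*sin(y))/(3.88*cos(y)^2 + 0.92*cos(y) - 0.45)^2 = -(5.6648*cos(y) + 0.6716)*sin(y)/(3.88*cos(y)^2 + 0.92*cos(y) - 0.45)^2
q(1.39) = 4.59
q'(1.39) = -65.67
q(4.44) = 1.75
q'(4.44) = -4.73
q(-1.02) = -0.67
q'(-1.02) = 2.59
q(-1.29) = -7.09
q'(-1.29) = 203.32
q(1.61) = 1.52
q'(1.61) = -1.95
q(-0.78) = -0.34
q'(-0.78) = 0.71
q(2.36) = -0.86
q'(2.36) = 3.25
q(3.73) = -0.50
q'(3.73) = -1.04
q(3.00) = -0.30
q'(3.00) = 0.12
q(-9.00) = -0.38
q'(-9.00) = -0.50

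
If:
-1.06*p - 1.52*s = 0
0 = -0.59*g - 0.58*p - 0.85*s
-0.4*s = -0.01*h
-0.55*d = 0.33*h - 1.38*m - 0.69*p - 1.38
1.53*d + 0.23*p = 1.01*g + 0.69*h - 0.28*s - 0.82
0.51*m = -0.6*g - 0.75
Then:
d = -0.80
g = 0.00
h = -0.59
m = -1.47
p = 0.02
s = -0.01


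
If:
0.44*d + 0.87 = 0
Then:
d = -1.98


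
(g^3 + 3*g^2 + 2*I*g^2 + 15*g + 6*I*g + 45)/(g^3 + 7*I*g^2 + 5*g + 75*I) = (g + 3)/(g + 5*I)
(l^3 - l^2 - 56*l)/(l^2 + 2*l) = (l^2 - l - 56)/(l + 2)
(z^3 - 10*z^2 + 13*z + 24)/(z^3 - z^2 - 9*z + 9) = (z^2 - 7*z - 8)/(z^2 + 2*z - 3)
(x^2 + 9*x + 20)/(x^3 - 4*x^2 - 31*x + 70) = (x + 4)/(x^2 - 9*x + 14)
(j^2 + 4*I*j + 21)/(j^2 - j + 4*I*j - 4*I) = (j^2 + 4*I*j + 21)/(j^2 - j + 4*I*j - 4*I)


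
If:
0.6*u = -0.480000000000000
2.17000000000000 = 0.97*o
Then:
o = 2.24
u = -0.80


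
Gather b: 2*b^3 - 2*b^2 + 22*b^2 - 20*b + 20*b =2*b^3 + 20*b^2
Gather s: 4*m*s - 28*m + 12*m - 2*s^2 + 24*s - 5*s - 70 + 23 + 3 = -16*m - 2*s^2 + s*(4*m + 19) - 44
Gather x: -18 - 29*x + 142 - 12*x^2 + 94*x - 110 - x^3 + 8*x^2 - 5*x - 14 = -x^3 - 4*x^2 + 60*x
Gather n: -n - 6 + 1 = -n - 5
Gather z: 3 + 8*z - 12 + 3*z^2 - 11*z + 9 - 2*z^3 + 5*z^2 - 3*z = -2*z^3 + 8*z^2 - 6*z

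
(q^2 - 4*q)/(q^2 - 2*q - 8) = q/(q + 2)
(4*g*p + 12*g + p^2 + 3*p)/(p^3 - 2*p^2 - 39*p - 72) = (4*g + p)/(p^2 - 5*p - 24)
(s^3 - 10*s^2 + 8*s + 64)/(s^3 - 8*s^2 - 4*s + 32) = (s - 4)/(s - 2)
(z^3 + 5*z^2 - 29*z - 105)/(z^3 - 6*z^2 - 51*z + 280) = (z + 3)/(z - 8)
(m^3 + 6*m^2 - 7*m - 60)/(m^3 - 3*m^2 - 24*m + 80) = (m^2 + m - 12)/(m^2 - 8*m + 16)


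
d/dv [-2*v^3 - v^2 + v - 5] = -6*v^2 - 2*v + 1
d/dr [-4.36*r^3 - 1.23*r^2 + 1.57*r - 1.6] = -13.08*r^2 - 2.46*r + 1.57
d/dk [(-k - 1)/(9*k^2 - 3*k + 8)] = (9*k^2 + 18*k - 11)/(81*k^4 - 54*k^3 + 153*k^2 - 48*k + 64)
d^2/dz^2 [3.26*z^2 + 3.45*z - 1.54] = 6.52000000000000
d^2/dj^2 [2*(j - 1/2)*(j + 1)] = 4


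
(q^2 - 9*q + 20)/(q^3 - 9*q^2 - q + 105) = (q - 4)/(q^2 - 4*q - 21)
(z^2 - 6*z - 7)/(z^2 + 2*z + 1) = (z - 7)/(z + 1)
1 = 1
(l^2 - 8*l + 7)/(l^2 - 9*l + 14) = (l - 1)/(l - 2)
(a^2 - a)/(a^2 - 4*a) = (a - 1)/(a - 4)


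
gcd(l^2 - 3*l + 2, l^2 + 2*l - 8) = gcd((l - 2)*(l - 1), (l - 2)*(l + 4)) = l - 2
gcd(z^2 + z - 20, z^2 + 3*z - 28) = z - 4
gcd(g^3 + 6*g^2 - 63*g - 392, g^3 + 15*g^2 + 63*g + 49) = g^2 + 14*g + 49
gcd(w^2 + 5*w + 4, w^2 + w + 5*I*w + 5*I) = w + 1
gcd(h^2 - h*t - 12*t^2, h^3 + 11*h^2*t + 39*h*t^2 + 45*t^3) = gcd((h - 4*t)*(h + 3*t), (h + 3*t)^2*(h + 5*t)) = h + 3*t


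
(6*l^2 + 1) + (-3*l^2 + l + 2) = 3*l^2 + l + 3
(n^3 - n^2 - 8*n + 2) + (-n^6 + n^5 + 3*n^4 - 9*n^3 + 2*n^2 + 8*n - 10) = -n^6 + n^5 + 3*n^4 - 8*n^3 + n^2 - 8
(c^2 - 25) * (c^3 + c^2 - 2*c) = c^5 + c^4 - 27*c^3 - 25*c^2 + 50*c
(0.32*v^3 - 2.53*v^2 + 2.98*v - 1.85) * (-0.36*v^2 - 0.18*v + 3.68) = -0.1152*v^5 + 0.8532*v^4 + 0.5602*v^3 - 9.1808*v^2 + 11.2994*v - 6.808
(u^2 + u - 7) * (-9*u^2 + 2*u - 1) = -9*u^4 - 7*u^3 + 64*u^2 - 15*u + 7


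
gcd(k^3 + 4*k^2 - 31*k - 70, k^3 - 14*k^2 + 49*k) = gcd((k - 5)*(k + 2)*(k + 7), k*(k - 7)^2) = 1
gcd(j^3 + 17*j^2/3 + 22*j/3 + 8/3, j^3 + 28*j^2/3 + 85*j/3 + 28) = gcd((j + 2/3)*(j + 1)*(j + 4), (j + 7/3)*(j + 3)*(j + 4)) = j + 4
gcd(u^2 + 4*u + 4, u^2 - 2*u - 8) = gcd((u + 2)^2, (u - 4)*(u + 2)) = u + 2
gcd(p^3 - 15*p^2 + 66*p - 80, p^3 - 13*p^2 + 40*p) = p^2 - 13*p + 40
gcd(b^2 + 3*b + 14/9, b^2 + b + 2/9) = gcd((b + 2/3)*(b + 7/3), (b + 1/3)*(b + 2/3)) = b + 2/3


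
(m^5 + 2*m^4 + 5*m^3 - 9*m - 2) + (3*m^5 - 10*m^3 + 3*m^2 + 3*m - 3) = 4*m^5 + 2*m^4 - 5*m^3 + 3*m^2 - 6*m - 5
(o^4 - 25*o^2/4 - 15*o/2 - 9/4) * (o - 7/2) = o^5 - 7*o^4/2 - 25*o^3/4 + 115*o^2/8 + 24*o + 63/8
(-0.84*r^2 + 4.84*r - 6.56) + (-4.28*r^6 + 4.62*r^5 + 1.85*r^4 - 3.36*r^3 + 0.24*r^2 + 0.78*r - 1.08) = -4.28*r^6 + 4.62*r^5 + 1.85*r^4 - 3.36*r^3 - 0.6*r^2 + 5.62*r - 7.64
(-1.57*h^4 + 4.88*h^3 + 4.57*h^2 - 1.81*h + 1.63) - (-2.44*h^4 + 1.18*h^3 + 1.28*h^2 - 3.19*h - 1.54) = 0.87*h^4 + 3.7*h^3 + 3.29*h^2 + 1.38*h + 3.17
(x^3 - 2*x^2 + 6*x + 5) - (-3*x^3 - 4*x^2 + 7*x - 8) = 4*x^3 + 2*x^2 - x + 13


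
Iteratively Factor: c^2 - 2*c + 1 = (c - 1)*(c - 1)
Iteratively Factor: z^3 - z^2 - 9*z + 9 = (z - 3)*(z^2 + 2*z - 3) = (z - 3)*(z - 1)*(z + 3)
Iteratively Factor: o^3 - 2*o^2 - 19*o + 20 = (o - 1)*(o^2 - o - 20) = (o - 1)*(o + 4)*(o - 5)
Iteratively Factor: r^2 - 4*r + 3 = (r - 3)*(r - 1)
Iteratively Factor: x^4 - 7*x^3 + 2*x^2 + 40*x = (x - 5)*(x^3 - 2*x^2 - 8*x) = (x - 5)*(x + 2)*(x^2 - 4*x) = (x - 5)*(x - 4)*(x + 2)*(x)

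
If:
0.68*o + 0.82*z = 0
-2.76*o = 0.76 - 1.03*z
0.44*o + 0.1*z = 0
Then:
No Solution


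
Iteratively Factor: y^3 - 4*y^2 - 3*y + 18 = (y - 3)*(y^2 - y - 6) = (y - 3)^2*(y + 2)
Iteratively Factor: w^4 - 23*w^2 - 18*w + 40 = (w - 1)*(w^3 + w^2 - 22*w - 40) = (w - 1)*(w + 2)*(w^2 - w - 20) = (w - 1)*(w + 2)*(w + 4)*(w - 5)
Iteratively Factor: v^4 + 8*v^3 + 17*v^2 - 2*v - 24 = (v + 3)*(v^3 + 5*v^2 + 2*v - 8) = (v - 1)*(v + 3)*(v^2 + 6*v + 8) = (v - 1)*(v + 2)*(v + 3)*(v + 4)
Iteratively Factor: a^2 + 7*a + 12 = (a + 3)*(a + 4)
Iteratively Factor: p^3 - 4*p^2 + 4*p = (p)*(p^2 - 4*p + 4) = p*(p - 2)*(p - 2)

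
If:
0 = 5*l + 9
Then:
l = -9/5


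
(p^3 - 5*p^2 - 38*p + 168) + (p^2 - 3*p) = p^3 - 4*p^2 - 41*p + 168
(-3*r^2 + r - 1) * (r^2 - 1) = -3*r^4 + r^3 + 2*r^2 - r + 1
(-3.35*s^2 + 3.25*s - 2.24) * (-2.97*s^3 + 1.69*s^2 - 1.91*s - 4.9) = 9.9495*s^5 - 15.314*s^4 + 18.5438*s^3 + 6.4219*s^2 - 11.6466*s + 10.976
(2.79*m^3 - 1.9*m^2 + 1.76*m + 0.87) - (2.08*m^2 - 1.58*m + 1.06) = 2.79*m^3 - 3.98*m^2 + 3.34*m - 0.19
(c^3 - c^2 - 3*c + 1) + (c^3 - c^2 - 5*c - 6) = 2*c^3 - 2*c^2 - 8*c - 5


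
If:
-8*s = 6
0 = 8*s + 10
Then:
No Solution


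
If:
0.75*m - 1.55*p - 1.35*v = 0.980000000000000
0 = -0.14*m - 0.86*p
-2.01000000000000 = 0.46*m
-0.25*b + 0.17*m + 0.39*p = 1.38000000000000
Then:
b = -7.38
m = -4.37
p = 0.71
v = -3.97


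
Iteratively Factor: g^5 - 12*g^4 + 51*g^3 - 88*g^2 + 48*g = (g - 4)*(g^4 - 8*g^3 + 19*g^2 - 12*g) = (g - 4)*(g - 1)*(g^3 - 7*g^2 + 12*g) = (g - 4)^2*(g - 1)*(g^2 - 3*g) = (g - 4)^2*(g - 3)*(g - 1)*(g)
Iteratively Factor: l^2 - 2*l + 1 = (l - 1)*(l - 1)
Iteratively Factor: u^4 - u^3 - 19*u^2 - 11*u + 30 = (u + 2)*(u^3 - 3*u^2 - 13*u + 15) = (u - 1)*(u + 2)*(u^2 - 2*u - 15) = (u - 5)*(u - 1)*(u + 2)*(u + 3)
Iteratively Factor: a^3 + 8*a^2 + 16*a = (a + 4)*(a^2 + 4*a) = (a + 4)^2*(a)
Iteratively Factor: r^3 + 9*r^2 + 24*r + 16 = (r + 1)*(r^2 + 8*r + 16) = (r + 1)*(r + 4)*(r + 4)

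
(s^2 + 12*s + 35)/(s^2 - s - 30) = (s + 7)/(s - 6)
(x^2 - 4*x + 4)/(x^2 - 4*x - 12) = (-x^2 + 4*x - 4)/(-x^2 + 4*x + 12)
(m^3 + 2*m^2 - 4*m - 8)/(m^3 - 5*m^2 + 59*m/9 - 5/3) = 9*(m^3 + 2*m^2 - 4*m - 8)/(9*m^3 - 45*m^2 + 59*m - 15)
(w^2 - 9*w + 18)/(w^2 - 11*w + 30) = (w - 3)/(w - 5)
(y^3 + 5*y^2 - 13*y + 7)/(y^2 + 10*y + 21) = (y^2 - 2*y + 1)/(y + 3)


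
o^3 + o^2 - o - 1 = (o - 1)*(o + 1)^2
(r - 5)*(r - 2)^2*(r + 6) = r^4 - 3*r^3 - 30*r^2 + 124*r - 120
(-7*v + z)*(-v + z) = 7*v^2 - 8*v*z + z^2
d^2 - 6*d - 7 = (d - 7)*(d + 1)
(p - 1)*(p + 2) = p^2 + p - 2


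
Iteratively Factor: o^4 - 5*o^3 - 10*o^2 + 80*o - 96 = (o - 2)*(o^3 - 3*o^2 - 16*o + 48) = (o - 2)*(o + 4)*(o^2 - 7*o + 12) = (o - 3)*(o - 2)*(o + 4)*(o - 4)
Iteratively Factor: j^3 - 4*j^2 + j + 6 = (j - 2)*(j^2 - 2*j - 3) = (j - 3)*(j - 2)*(j + 1)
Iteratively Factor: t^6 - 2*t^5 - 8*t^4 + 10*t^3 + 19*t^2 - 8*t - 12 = (t - 3)*(t^5 + t^4 - 5*t^3 - 5*t^2 + 4*t + 4) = (t - 3)*(t + 1)*(t^4 - 5*t^2 + 4) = (t - 3)*(t + 1)^2*(t^3 - t^2 - 4*t + 4) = (t - 3)*(t - 2)*(t + 1)^2*(t^2 + t - 2) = (t - 3)*(t - 2)*(t + 1)^2*(t + 2)*(t - 1)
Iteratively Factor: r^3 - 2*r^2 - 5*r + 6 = (r + 2)*(r^2 - 4*r + 3) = (r - 3)*(r + 2)*(r - 1)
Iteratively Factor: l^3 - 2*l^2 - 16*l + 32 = (l - 4)*(l^2 + 2*l - 8) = (l - 4)*(l + 4)*(l - 2)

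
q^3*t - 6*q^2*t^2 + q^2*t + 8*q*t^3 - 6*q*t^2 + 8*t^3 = (q - 4*t)*(q - 2*t)*(q*t + t)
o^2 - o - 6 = (o - 3)*(o + 2)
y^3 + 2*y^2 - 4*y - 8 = (y - 2)*(y + 2)^2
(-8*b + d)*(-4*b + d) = 32*b^2 - 12*b*d + d^2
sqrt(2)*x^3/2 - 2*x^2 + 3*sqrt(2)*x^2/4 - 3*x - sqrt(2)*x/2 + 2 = (x - 1/2)*(x - 2*sqrt(2))*(sqrt(2)*x/2 + sqrt(2))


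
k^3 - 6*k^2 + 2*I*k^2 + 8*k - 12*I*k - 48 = (k - 6)*(k - 2*I)*(k + 4*I)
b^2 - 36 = (b - 6)*(b + 6)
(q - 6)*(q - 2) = q^2 - 8*q + 12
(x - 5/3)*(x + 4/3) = x^2 - x/3 - 20/9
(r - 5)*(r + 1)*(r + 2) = r^3 - 2*r^2 - 13*r - 10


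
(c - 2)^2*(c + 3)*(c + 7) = c^4 + 6*c^3 - 15*c^2 - 44*c + 84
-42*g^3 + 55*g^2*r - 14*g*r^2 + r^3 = (-7*g + r)*(-6*g + r)*(-g + r)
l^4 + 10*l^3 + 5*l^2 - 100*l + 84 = (l - 2)*(l - 1)*(l + 6)*(l + 7)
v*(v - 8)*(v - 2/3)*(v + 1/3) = v^4 - 25*v^3/3 + 22*v^2/9 + 16*v/9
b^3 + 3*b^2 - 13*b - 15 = (b - 3)*(b + 1)*(b + 5)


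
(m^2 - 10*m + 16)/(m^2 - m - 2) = (m - 8)/(m + 1)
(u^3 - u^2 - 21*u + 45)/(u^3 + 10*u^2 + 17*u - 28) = (u^3 - u^2 - 21*u + 45)/(u^3 + 10*u^2 + 17*u - 28)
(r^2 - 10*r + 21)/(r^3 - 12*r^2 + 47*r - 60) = (r - 7)/(r^2 - 9*r + 20)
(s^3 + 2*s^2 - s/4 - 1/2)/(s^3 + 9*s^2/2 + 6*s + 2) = (s - 1/2)/(s + 2)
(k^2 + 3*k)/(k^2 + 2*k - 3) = k/(k - 1)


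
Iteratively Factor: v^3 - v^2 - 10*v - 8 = (v - 4)*(v^2 + 3*v + 2) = (v - 4)*(v + 2)*(v + 1)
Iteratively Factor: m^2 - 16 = (m - 4)*(m + 4)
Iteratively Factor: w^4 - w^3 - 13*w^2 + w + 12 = (w + 3)*(w^3 - 4*w^2 - w + 4) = (w - 4)*(w + 3)*(w^2 - 1) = (w - 4)*(w + 1)*(w + 3)*(w - 1)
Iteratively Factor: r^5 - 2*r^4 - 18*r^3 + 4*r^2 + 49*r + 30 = (r + 1)*(r^4 - 3*r^3 - 15*r^2 + 19*r + 30) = (r - 5)*(r + 1)*(r^3 + 2*r^2 - 5*r - 6) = (r - 5)*(r + 1)^2*(r^2 + r - 6) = (r - 5)*(r + 1)^2*(r + 3)*(r - 2)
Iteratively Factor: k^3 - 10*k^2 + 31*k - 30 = (k - 5)*(k^2 - 5*k + 6) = (k - 5)*(k - 2)*(k - 3)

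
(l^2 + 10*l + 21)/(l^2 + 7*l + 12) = (l + 7)/(l + 4)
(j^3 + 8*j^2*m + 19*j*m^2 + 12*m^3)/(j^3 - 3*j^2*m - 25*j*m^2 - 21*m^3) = (j + 4*m)/(j - 7*m)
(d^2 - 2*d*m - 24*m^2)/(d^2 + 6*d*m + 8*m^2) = (d - 6*m)/(d + 2*m)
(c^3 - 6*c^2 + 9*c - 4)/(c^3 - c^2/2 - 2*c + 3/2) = 2*(c - 4)/(2*c + 3)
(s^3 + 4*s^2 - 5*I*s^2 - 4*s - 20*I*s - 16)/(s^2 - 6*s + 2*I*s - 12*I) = (s^3 + s^2*(4 - 5*I) + s*(-4 - 20*I) - 16)/(s^2 + s*(-6 + 2*I) - 12*I)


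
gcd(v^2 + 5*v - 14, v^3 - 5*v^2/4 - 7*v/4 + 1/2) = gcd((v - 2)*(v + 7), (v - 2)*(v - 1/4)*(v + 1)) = v - 2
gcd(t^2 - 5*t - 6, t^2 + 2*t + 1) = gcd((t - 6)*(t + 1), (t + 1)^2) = t + 1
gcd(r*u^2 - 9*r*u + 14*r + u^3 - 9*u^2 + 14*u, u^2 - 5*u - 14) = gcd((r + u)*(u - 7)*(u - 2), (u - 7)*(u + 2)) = u - 7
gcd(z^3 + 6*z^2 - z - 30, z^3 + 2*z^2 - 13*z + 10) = z^2 + 3*z - 10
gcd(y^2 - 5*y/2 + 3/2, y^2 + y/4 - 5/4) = y - 1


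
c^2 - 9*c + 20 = (c - 5)*(c - 4)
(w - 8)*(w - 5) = w^2 - 13*w + 40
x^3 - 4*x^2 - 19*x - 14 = (x - 7)*(x + 1)*(x + 2)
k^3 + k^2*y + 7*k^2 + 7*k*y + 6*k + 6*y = (k + 1)*(k + 6)*(k + y)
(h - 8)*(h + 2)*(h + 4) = h^3 - 2*h^2 - 40*h - 64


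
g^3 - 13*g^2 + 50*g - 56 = (g - 7)*(g - 4)*(g - 2)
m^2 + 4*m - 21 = (m - 3)*(m + 7)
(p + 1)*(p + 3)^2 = p^3 + 7*p^2 + 15*p + 9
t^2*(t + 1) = t^3 + t^2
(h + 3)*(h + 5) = h^2 + 8*h + 15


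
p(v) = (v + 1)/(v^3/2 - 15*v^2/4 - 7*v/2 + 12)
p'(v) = (v + 1)*(-3*v^2/2 + 15*v/2 + 7/2)/(v^3/2 - 15*v^2/4 - 7*v/2 + 12)^2 + 1/(v^3/2 - 15*v^2/4 - 7*v/2 + 12)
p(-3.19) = 0.07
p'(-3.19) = 0.05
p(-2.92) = 0.09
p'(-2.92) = 0.08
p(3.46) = -0.18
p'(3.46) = 0.05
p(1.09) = 0.48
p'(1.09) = 1.31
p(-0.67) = 0.03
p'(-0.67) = 0.08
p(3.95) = -0.17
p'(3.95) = 0.02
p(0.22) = 0.11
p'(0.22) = 0.14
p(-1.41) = -0.05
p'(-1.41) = 0.19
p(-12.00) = 0.01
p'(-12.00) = 0.00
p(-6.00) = 0.02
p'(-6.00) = 0.01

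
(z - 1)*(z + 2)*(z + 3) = z^3 + 4*z^2 + z - 6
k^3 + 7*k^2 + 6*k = k*(k + 1)*(k + 6)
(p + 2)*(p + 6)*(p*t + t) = p^3*t + 9*p^2*t + 20*p*t + 12*t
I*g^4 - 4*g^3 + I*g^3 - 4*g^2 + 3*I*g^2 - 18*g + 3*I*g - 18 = (g - 2*I)*(g + 3*I)^2*(I*g + I)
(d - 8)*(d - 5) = d^2 - 13*d + 40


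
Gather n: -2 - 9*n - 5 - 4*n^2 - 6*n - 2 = -4*n^2 - 15*n - 9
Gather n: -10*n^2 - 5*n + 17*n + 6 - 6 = -10*n^2 + 12*n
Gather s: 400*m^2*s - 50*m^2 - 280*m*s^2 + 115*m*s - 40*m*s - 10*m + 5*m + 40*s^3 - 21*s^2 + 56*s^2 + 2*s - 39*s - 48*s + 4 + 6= -50*m^2 - 5*m + 40*s^3 + s^2*(35 - 280*m) + s*(400*m^2 + 75*m - 85) + 10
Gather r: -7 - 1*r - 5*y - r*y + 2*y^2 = r*(-y - 1) + 2*y^2 - 5*y - 7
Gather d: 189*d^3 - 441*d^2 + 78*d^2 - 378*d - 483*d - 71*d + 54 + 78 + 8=189*d^3 - 363*d^2 - 932*d + 140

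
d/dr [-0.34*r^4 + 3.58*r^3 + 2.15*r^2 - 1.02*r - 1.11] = -1.36*r^3 + 10.74*r^2 + 4.3*r - 1.02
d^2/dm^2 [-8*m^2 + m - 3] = -16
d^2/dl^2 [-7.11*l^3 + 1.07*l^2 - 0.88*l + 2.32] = 2.14 - 42.66*l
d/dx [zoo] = 0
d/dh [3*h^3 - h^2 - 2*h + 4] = 9*h^2 - 2*h - 2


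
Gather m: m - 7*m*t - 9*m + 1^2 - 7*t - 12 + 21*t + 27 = m*(-7*t - 8) + 14*t + 16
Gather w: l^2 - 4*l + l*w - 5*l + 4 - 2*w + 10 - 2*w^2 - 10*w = l^2 - 9*l - 2*w^2 + w*(l - 12) + 14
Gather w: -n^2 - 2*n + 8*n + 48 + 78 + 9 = -n^2 + 6*n + 135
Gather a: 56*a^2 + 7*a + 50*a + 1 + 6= 56*a^2 + 57*a + 7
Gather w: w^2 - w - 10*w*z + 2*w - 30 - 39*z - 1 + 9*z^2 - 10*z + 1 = w^2 + w*(1 - 10*z) + 9*z^2 - 49*z - 30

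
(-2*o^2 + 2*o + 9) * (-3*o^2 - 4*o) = 6*o^4 + 2*o^3 - 35*o^2 - 36*o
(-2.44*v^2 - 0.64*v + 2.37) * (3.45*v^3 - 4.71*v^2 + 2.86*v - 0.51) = -8.418*v^5 + 9.2844*v^4 + 4.2125*v^3 - 11.7487*v^2 + 7.1046*v - 1.2087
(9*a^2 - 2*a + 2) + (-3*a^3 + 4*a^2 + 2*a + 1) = -3*a^3 + 13*a^2 + 3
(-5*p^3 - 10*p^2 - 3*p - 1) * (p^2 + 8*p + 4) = -5*p^5 - 50*p^4 - 103*p^3 - 65*p^2 - 20*p - 4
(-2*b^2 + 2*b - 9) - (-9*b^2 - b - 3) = 7*b^2 + 3*b - 6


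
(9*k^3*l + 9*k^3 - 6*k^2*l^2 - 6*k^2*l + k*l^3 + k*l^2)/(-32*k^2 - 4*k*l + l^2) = k*(-9*k^2*l - 9*k^2 + 6*k*l^2 + 6*k*l - l^3 - l^2)/(32*k^2 + 4*k*l - l^2)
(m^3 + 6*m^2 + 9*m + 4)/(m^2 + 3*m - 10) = (m^3 + 6*m^2 + 9*m + 4)/(m^2 + 3*m - 10)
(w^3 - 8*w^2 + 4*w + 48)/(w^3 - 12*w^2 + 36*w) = (w^2 - 2*w - 8)/(w*(w - 6))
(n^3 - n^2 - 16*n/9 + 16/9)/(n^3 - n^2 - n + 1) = (n^2 - 16/9)/(n^2 - 1)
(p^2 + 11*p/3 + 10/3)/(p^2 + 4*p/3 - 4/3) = (3*p + 5)/(3*p - 2)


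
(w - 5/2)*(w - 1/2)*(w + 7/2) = w^3 + w^2/2 - 37*w/4 + 35/8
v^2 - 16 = (v - 4)*(v + 4)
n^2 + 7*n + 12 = (n + 3)*(n + 4)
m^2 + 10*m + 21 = (m + 3)*(m + 7)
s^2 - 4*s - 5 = (s - 5)*(s + 1)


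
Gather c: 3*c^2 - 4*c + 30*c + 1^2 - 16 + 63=3*c^2 + 26*c + 48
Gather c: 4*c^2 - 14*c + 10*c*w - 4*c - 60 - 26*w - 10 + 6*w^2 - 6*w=4*c^2 + c*(10*w - 18) + 6*w^2 - 32*w - 70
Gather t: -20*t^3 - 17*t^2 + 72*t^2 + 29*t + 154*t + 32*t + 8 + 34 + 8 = -20*t^3 + 55*t^2 + 215*t + 50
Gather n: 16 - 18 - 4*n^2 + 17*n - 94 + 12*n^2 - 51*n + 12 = 8*n^2 - 34*n - 84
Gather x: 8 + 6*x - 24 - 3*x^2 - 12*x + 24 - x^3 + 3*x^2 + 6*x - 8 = -x^3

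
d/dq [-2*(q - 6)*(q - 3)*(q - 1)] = -6*q^2 + 40*q - 54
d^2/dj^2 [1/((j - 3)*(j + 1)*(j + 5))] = 4*(3*j^4 + 12*j^3 - 6*j^2 - 36*j + 107)/(j^9 + 9*j^8 - 12*j^7 - 252*j^6 - 114*j^5 + 2286*j^4 + 1988*j^3 - 5580*j^2 - 8775*j - 3375)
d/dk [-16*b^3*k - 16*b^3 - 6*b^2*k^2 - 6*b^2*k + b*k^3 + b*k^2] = b*(-16*b^2 - 12*b*k - 6*b + 3*k^2 + 2*k)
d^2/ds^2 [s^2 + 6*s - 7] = 2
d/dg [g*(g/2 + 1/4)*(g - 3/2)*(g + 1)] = 2*g^3 - 7*g/4 - 3/8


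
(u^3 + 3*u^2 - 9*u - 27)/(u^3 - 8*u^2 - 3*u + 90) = (u^2 - 9)/(u^2 - 11*u + 30)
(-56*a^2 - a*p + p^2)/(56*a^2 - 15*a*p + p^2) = (7*a + p)/(-7*a + p)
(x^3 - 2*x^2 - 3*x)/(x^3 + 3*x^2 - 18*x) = (x + 1)/(x + 6)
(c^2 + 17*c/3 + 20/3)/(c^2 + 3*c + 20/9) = 3*(c + 4)/(3*c + 4)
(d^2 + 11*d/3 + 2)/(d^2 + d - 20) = (d^2 + 11*d/3 + 2)/(d^2 + d - 20)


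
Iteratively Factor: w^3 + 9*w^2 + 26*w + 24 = (w + 3)*(w^2 + 6*w + 8) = (w + 3)*(w + 4)*(w + 2)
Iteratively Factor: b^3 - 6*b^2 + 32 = (b + 2)*(b^2 - 8*b + 16) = (b - 4)*(b + 2)*(b - 4)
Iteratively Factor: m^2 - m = (m)*(m - 1)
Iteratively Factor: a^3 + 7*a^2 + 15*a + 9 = (a + 3)*(a^2 + 4*a + 3) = (a + 1)*(a + 3)*(a + 3)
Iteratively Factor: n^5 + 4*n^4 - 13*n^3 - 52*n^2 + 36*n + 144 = (n + 2)*(n^4 + 2*n^3 - 17*n^2 - 18*n + 72) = (n - 2)*(n + 2)*(n^3 + 4*n^2 - 9*n - 36) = (n - 2)*(n + 2)*(n + 3)*(n^2 + n - 12) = (n - 2)*(n + 2)*(n + 3)*(n + 4)*(n - 3)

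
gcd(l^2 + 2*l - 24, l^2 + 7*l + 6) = l + 6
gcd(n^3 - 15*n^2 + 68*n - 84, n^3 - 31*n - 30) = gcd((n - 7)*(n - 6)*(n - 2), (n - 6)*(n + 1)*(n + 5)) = n - 6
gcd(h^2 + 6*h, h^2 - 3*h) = h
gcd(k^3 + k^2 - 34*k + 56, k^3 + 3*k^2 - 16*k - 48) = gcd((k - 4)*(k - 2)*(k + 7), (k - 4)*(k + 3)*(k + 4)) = k - 4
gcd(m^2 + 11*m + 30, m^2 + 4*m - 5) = m + 5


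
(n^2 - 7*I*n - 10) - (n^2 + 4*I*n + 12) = -11*I*n - 22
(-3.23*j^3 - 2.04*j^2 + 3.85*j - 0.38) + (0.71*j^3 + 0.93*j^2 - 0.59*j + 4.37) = -2.52*j^3 - 1.11*j^2 + 3.26*j + 3.99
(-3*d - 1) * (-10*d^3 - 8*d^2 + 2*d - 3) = 30*d^4 + 34*d^3 + 2*d^2 + 7*d + 3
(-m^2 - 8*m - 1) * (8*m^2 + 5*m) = -8*m^4 - 69*m^3 - 48*m^2 - 5*m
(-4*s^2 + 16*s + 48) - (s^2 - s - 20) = -5*s^2 + 17*s + 68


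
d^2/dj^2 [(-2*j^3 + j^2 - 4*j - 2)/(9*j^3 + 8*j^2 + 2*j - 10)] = 2*(225*j^6 - 864*j^5 - 2970*j^4 - 890*j^3 - 2292*j^2 - 2196*j - 148)/(729*j^9 + 1944*j^8 + 2214*j^7 - 1054*j^6 - 3828*j^5 - 2904*j^4 + 1748*j^3 + 2280*j^2 + 600*j - 1000)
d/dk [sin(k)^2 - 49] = sin(2*k)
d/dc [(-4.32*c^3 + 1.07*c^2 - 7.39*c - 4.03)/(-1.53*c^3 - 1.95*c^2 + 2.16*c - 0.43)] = (10.0611*c^4 - 41.2758*c^3 - 25.0242*c^2 - 16.6372*c + 11.8825)/(2.3409*c^6 + 5.967*c^5 - 2.8071*c^4 - 7.1082*c^3 + 6.3426*c^2 - 1.8576*c + 0.1849)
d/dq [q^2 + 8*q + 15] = 2*q + 8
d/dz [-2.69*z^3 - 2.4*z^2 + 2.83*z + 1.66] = -8.07*z^2 - 4.8*z + 2.83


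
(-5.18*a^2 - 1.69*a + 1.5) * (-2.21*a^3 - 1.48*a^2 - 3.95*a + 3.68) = 11.4478*a^5 + 11.4013*a^4 + 19.6472*a^3 - 14.6069*a^2 - 12.1442*a + 5.52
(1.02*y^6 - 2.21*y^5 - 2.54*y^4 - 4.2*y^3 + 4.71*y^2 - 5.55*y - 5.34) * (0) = 0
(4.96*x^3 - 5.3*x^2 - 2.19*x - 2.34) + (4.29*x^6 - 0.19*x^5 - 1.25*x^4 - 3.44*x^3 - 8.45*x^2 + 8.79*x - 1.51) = 4.29*x^6 - 0.19*x^5 - 1.25*x^4 + 1.52*x^3 - 13.75*x^2 + 6.6*x - 3.85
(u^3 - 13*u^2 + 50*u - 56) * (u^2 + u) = u^5 - 12*u^4 + 37*u^3 - 6*u^2 - 56*u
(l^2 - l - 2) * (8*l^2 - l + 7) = 8*l^4 - 9*l^3 - 8*l^2 - 5*l - 14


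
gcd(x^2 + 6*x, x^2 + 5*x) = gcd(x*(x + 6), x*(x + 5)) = x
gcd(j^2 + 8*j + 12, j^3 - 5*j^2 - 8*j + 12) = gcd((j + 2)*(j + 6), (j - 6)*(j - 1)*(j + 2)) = j + 2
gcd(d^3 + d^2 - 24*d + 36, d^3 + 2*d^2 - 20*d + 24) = d^2 + 4*d - 12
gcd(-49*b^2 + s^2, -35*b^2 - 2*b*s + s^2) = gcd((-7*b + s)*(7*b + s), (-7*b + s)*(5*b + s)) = -7*b + s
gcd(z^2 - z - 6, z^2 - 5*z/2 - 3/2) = z - 3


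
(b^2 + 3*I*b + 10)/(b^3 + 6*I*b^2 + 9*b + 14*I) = (b + 5*I)/(b^2 + 8*I*b - 7)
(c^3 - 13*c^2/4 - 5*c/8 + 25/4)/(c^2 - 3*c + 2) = (8*c^2 - 10*c - 25)/(8*(c - 1))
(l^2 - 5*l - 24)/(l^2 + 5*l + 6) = (l - 8)/(l + 2)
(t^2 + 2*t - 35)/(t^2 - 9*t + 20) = (t + 7)/(t - 4)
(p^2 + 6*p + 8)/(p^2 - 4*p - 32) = (p + 2)/(p - 8)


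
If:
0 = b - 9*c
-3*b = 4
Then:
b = -4/3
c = -4/27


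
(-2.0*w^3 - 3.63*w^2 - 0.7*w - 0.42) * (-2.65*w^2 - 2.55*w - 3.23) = 5.3*w^5 + 14.7195*w^4 + 17.5715*w^3 + 14.6229*w^2 + 3.332*w + 1.3566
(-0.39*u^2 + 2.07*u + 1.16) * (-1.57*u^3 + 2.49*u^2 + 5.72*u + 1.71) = 0.6123*u^5 - 4.221*u^4 + 1.1023*u^3 + 14.0619*u^2 + 10.1749*u + 1.9836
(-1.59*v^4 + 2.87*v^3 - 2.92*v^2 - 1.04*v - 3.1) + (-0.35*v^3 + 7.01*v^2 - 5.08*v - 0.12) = -1.59*v^4 + 2.52*v^3 + 4.09*v^2 - 6.12*v - 3.22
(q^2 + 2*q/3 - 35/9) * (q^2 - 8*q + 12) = q^4 - 22*q^3/3 + 25*q^2/9 + 352*q/9 - 140/3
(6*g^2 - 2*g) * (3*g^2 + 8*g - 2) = 18*g^4 + 42*g^3 - 28*g^2 + 4*g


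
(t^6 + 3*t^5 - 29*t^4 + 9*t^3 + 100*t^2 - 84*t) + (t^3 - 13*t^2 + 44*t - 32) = t^6 + 3*t^5 - 29*t^4 + 10*t^3 + 87*t^2 - 40*t - 32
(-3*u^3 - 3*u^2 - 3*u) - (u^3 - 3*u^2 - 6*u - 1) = -4*u^3 + 3*u + 1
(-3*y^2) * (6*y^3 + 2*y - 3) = -18*y^5 - 6*y^3 + 9*y^2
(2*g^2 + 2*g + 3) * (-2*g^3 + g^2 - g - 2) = -4*g^5 - 2*g^4 - 6*g^3 - 3*g^2 - 7*g - 6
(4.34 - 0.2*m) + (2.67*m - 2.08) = 2.47*m + 2.26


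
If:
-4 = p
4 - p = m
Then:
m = 8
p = -4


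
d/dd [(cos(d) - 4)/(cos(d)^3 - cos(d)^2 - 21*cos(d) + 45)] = (-7*cos(d) + cos(2*d) - 12)*sin(d)/((cos(d) - 3)^3*(cos(d) + 5)^2)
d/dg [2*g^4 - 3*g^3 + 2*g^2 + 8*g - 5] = 8*g^3 - 9*g^2 + 4*g + 8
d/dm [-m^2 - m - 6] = -2*m - 1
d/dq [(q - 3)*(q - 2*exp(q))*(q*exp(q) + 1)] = (q - 3)*(q + 1)*(q - 2*exp(q))*exp(q) - (q - 3)*(q*exp(q) + 1)*(2*exp(q) - 1) + (q - 2*exp(q))*(q*exp(q) + 1)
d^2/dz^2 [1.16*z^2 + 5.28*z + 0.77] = 2.32000000000000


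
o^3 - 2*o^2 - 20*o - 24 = (o - 6)*(o + 2)^2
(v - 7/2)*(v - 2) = v^2 - 11*v/2 + 7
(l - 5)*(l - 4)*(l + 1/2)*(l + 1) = l^4 - 15*l^3/2 + 7*l^2 + 51*l/2 + 10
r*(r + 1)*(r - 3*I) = r^3 + r^2 - 3*I*r^2 - 3*I*r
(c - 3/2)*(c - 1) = c^2 - 5*c/2 + 3/2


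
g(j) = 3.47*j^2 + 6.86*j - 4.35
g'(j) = 6.94*j + 6.86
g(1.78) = 18.86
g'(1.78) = 19.21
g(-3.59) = 15.74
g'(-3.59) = -18.05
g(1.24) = 9.49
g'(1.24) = 15.47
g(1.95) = 22.22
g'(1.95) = 20.39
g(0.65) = 1.58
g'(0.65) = 11.37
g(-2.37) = -1.12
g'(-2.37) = -9.59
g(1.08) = 7.11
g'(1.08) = 14.36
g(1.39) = 11.89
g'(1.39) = 16.51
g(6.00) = 161.73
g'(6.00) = 48.50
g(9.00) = 338.46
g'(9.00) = 69.32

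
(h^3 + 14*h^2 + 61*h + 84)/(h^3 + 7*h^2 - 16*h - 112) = (h + 3)/(h - 4)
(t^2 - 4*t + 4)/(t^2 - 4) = (t - 2)/(t + 2)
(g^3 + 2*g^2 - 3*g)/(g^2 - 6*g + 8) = g*(g^2 + 2*g - 3)/(g^2 - 6*g + 8)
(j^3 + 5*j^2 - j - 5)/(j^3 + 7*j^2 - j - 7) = (j + 5)/(j + 7)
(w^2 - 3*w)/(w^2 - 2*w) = (w - 3)/(w - 2)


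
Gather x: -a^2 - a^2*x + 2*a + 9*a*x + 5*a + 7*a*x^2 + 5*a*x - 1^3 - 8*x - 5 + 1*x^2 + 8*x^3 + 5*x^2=-a^2 + 7*a + 8*x^3 + x^2*(7*a + 6) + x*(-a^2 + 14*a - 8) - 6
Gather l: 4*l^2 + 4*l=4*l^2 + 4*l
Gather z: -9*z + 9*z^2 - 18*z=9*z^2 - 27*z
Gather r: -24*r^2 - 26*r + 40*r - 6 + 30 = -24*r^2 + 14*r + 24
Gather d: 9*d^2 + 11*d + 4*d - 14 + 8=9*d^2 + 15*d - 6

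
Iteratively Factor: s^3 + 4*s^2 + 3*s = (s + 3)*(s^2 + s) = s*(s + 3)*(s + 1)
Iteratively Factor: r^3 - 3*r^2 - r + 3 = (r - 1)*(r^2 - 2*r - 3) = (r - 3)*(r - 1)*(r + 1)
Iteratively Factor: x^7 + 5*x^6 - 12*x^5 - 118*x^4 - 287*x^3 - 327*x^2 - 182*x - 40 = (x + 2)*(x^6 + 3*x^5 - 18*x^4 - 82*x^3 - 123*x^2 - 81*x - 20) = (x + 1)*(x + 2)*(x^5 + 2*x^4 - 20*x^3 - 62*x^2 - 61*x - 20) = (x + 1)^2*(x + 2)*(x^4 + x^3 - 21*x^2 - 41*x - 20) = (x + 1)^3*(x + 2)*(x^3 - 21*x - 20) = (x - 5)*(x + 1)^3*(x + 2)*(x^2 + 5*x + 4) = (x - 5)*(x + 1)^3*(x + 2)*(x + 4)*(x + 1)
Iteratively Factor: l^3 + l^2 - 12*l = (l + 4)*(l^2 - 3*l) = (l - 3)*(l + 4)*(l)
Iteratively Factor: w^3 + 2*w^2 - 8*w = (w - 2)*(w^2 + 4*w) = (w - 2)*(w + 4)*(w)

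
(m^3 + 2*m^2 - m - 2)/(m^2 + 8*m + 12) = (m^2 - 1)/(m + 6)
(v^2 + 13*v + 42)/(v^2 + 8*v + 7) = (v + 6)/(v + 1)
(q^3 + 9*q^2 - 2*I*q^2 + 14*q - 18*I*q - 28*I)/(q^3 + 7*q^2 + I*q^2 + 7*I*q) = (q^2 + 2*q*(1 - I) - 4*I)/(q*(q + I))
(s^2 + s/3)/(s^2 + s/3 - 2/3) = s*(3*s + 1)/(3*s^2 + s - 2)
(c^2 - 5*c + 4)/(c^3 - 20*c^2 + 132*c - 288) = (c^2 - 5*c + 4)/(c^3 - 20*c^2 + 132*c - 288)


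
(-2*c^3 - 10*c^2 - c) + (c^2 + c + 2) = -2*c^3 - 9*c^2 + 2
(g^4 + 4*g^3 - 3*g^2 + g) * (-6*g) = -6*g^5 - 24*g^4 + 18*g^3 - 6*g^2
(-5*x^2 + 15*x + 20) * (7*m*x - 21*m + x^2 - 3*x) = -35*m*x^3 + 210*m*x^2 - 175*m*x - 420*m - 5*x^4 + 30*x^3 - 25*x^2 - 60*x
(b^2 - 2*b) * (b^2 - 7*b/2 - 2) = b^4 - 11*b^3/2 + 5*b^2 + 4*b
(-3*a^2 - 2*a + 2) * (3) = -9*a^2 - 6*a + 6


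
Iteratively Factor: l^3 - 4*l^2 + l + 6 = (l - 3)*(l^2 - l - 2) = (l - 3)*(l - 2)*(l + 1)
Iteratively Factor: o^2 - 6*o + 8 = (o - 2)*(o - 4)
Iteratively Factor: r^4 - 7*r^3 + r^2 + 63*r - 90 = (r + 3)*(r^3 - 10*r^2 + 31*r - 30) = (r - 2)*(r + 3)*(r^2 - 8*r + 15) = (r - 3)*(r - 2)*(r + 3)*(r - 5)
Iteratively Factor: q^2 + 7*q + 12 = (q + 4)*(q + 3)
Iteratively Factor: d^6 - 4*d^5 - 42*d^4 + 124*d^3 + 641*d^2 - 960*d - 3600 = (d + 3)*(d^5 - 7*d^4 - 21*d^3 + 187*d^2 + 80*d - 1200) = (d - 5)*(d + 3)*(d^4 - 2*d^3 - 31*d^2 + 32*d + 240) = (d - 5)^2*(d + 3)*(d^3 + 3*d^2 - 16*d - 48) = (d - 5)^2*(d + 3)*(d + 4)*(d^2 - d - 12) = (d - 5)^2*(d - 4)*(d + 3)*(d + 4)*(d + 3)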